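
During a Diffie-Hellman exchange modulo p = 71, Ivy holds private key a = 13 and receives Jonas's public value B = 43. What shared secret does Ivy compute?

36

Shared key K = 43^13 mod 71.
43^1 ≡ 43 (mod 71)
43^2 = (43^1)^2 ≡ 43^2 = 1849 ≡ 3 (mod 71)
43^4 = (43^2)^2 ≡ 3^2 = 9 ≡ 9 (mod 71)
43^8 = (43^4)^2 ≡ 9^2 = 81 ≡ 10 (mod 71)
43^13 = 43^8 · 43^4 · 43^1 ≡ 10 · 9 · 43 ≡ 36 (mod 71).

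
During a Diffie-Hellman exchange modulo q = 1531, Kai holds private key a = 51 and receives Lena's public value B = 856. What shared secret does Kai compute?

1516

Shared key K = 856^51 mod 1531.
856^1 ≡ 856 (mod 1531)
856^2 = (856^1)^2 ≡ 856^2 = 732736 ≡ 918 (mod 1531)
856^4 = (856^2)^2 ≡ 918^2 = 842724 ≡ 674 (mod 1531)
856^8 = (856^4)^2 ≡ 674^2 = 454276 ≡ 1100 (mod 1531)
856^16 = (856^8)^2 ≡ 1100^2 = 1210000 ≡ 510 (mod 1531)
856^32 = (856^16)^2 ≡ 510^2 = 260100 ≡ 1361 (mod 1531)
856^51 = 856^32 · 856^16 · 856^2 · 856^1 ≡ 1361 · 510 · 918 · 856 ≡ 1516 (mod 1531).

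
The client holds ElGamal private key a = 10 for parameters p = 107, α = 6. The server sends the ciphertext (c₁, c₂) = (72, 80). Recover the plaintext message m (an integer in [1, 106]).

54

Shared mask s = c₁^a mod p = 72^10 mod 107.
72^1 ≡ 72 (mod 107)
72^2 = (72^1)^2 ≡ 72^2 = 5184 ≡ 48 (mod 107)
72^4 = (72^2)^2 ≡ 48^2 = 2304 ≡ 57 (mod 107)
72^8 = (72^4)^2 ≡ 57^2 = 3249 ≡ 39 (mod 107)
72^10 = 72^8 · 72^2 ≡ 39 · 48 ≡ 53 (mod 107).
So s = 53; s⁻¹ ≡ 105 (mod 107).
m = c₂ · s⁻¹ mod 107 = 80 · 105 mod 107 = 54.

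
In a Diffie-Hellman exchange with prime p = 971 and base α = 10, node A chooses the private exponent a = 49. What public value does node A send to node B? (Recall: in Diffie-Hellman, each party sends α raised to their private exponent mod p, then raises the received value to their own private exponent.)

73

Public value = 10^49 (mod 971).
10^1 ≡ 10 (mod 971)
10^2 = (10^1)^2 ≡ 10^2 = 100 ≡ 100 (mod 971)
10^4 = (10^2)^2 ≡ 100^2 = 10000 ≡ 290 (mod 971)
10^8 = (10^4)^2 ≡ 290^2 = 84100 ≡ 594 (mod 971)
10^16 = (10^8)^2 ≡ 594^2 = 352836 ≡ 363 (mod 971)
10^32 = (10^16)^2 ≡ 363^2 = 131769 ≡ 684 (mod 971)
10^49 = 10^32 · 10^16 · 10^1 ≡ 684 · 363 · 10 ≡ 73 (mod 971).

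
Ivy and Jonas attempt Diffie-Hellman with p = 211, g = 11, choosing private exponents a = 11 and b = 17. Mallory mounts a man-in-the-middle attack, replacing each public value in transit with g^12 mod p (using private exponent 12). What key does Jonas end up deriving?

Jonas receives Mallory's public value M = 11^12 mod 211 instead of the honest one.
11^1 ≡ 11 (mod 211)
11^2 = (11^1)^2 ≡ 11^2 = 121 ≡ 121 (mod 211)
11^4 = (11^2)^2 ≡ 121^2 = 14641 ≡ 82 (mod 211)
11^8 = (11^4)^2 ≡ 82^2 = 6724 ≡ 183 (mod 211)
11^12 = 11^8 · 11^4 ≡ 183 · 82 ≡ 25 (mod 211).
So M = 25. Jonas computes K = M^17 mod 211.
25^1 ≡ 25 (mod 211)
25^2 = (25^1)^2 ≡ 25^2 = 625 ≡ 203 (mod 211)
25^4 = (25^2)^2 ≡ 203^2 = 41209 ≡ 64 (mod 211)
25^8 = (25^4)^2 ≡ 64^2 = 4096 ≡ 87 (mod 211)
25^16 = (25^8)^2 ≡ 87^2 = 7569 ≡ 184 (mod 211)
25^17 = 25^16 · 25^1 ≡ 184 · 25 ≡ 169 (mod 211).

169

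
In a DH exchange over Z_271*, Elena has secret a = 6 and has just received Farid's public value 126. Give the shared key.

178

Shared key K = 126^6 mod 271.
126^1 ≡ 126 (mod 271)
126^2 = (126^1)^2 ≡ 126^2 = 15876 ≡ 158 (mod 271)
126^4 = (126^2)^2 ≡ 158^2 = 24964 ≡ 32 (mod 271)
126^6 = 126^4 · 126^2 ≡ 32 · 158 ≡ 178 (mod 271).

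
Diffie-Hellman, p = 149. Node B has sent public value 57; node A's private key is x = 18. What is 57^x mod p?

119

Shared key K = 57^18 mod 149.
57^1 ≡ 57 (mod 149)
57^2 = (57^1)^2 ≡ 57^2 = 3249 ≡ 120 (mod 149)
57^4 = (57^2)^2 ≡ 120^2 = 14400 ≡ 96 (mod 149)
57^8 = (57^4)^2 ≡ 96^2 = 9216 ≡ 127 (mod 149)
57^16 = (57^8)^2 ≡ 127^2 = 16129 ≡ 37 (mod 149)
57^18 = 57^16 · 57^2 ≡ 37 · 120 ≡ 119 (mod 149).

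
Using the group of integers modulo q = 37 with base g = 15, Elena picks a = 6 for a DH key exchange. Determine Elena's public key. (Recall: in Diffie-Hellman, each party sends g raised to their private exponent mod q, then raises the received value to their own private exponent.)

Public value = 15^6 (mod 37).
15^1 ≡ 15 (mod 37)
15^2 = (15^1)^2 ≡ 15^2 = 225 ≡ 3 (mod 37)
15^4 = (15^2)^2 ≡ 3^2 = 9 ≡ 9 (mod 37)
15^6 = 15^4 · 15^2 ≡ 9 · 3 ≡ 27 (mod 37).

27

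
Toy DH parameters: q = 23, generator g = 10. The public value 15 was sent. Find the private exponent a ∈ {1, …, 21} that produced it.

Try successive powers of 10 modulo 23:
10^1 ≡ 10
10^2 ≡ 8
10^3 ≡ 11
10^4 ≡ 18
10^5 ≡ 19
10^6 ≡ 6
10^7 ≡ 14
10^8 ≡ 2
10^9 ≡ 20
10^10 ≡ 16
10^11 ≡ 22
10^12 ≡ 13
10^13 ≡ 15
Found: a = 13.

13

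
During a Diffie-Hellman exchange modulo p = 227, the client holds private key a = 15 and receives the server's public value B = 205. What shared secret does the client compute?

144

Shared key K = 205^15 mod 227.
205^1 ≡ 205 (mod 227)
205^2 = (205^1)^2 ≡ 205^2 = 42025 ≡ 30 (mod 227)
205^4 = (205^2)^2 ≡ 30^2 = 900 ≡ 219 (mod 227)
205^8 = (205^4)^2 ≡ 219^2 = 47961 ≡ 64 (mod 227)
205^15 = 205^8 · 205^4 · 205^2 · 205^1 ≡ 64 · 219 · 30 · 205 ≡ 144 (mod 227).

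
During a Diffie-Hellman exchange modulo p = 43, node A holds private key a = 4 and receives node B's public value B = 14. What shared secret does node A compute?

Shared key K = 14^4 mod 43.
14^1 ≡ 14 (mod 43)
14^2 = (14^1)^2 ≡ 14^2 = 196 ≡ 24 (mod 43)
14^4 = (14^2)^2 ≡ 24^2 = 576 ≡ 17 (mod 43)

17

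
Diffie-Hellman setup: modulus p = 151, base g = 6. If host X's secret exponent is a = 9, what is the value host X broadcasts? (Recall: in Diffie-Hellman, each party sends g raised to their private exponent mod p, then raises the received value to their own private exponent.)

107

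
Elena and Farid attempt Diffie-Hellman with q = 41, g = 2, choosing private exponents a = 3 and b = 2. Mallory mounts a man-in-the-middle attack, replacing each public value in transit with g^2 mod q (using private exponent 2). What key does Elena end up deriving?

23

Elena receives Mallory's public value M = 2^2 mod 41 instead of the honest one.
2^1 ≡ 2 (mod 41)
2^2 = (2^1)^2 ≡ 2^2 = 4 ≡ 4 (mod 41)
So M = 4. Elena computes K = M^3 mod 41.
4^1 ≡ 4 (mod 41)
4^2 = (4^1)^2 ≡ 4^2 = 16 ≡ 16 (mod 41)
4^3 = 4^2 · 4^1 ≡ 16 · 4 ≡ 23 (mod 41).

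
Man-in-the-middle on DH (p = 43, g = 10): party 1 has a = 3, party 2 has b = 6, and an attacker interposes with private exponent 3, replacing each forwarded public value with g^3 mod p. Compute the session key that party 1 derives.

41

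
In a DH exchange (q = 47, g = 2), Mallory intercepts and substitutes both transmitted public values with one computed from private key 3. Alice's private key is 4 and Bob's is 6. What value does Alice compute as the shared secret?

7

Alice receives Mallory's public value M = 2^3 mod 47 instead of the honest one.
2^1 ≡ 2 (mod 47)
2^2 = (2^1)^2 ≡ 2^2 = 4 ≡ 4 (mod 47)
2^3 = 2^2 · 2^1 ≡ 4 · 2 ≡ 8 (mod 47).
So M = 8. Alice computes K = M^4 mod 47.
8^1 ≡ 8 (mod 47)
8^2 = (8^1)^2 ≡ 8^2 = 64 ≡ 17 (mod 47)
8^4 = (8^2)^2 ≡ 17^2 = 289 ≡ 7 (mod 47)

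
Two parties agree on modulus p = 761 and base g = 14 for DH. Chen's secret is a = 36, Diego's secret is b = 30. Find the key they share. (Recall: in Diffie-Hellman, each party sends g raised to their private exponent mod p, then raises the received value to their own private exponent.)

232

Chen sends A = g^a mod p = 14^36 mod 761.
14^1 ≡ 14 (mod 761)
14^2 = (14^1)^2 ≡ 14^2 = 196 ≡ 196 (mod 761)
14^4 = (14^2)^2 ≡ 196^2 = 38416 ≡ 366 (mod 761)
14^8 = (14^4)^2 ≡ 366^2 = 133956 ≡ 20 (mod 761)
14^16 = (14^8)^2 ≡ 20^2 = 400 ≡ 400 (mod 761)
14^32 = (14^16)^2 ≡ 400^2 = 160000 ≡ 190 (mod 761)
14^36 = 14^32 · 14^4 ≡ 190 · 366 ≡ 289 (mod 761).
So A = 289. Diego then computes K = A^b mod p = 289^30 mod 761.
289^1 ≡ 289 (mod 761)
289^2 = (289^1)^2 ≡ 289^2 = 83521 ≡ 572 (mod 761)
289^4 = (289^2)^2 ≡ 572^2 = 327184 ≡ 715 (mod 761)
289^8 = (289^4)^2 ≡ 715^2 = 511225 ≡ 594 (mod 761)
289^16 = (289^8)^2 ≡ 594^2 = 352836 ≡ 493 (mod 761)
289^30 = 289^16 · 289^8 · 289^4 · 289^2 ≡ 493 · 594 · 715 · 572 ≡ 232 (mod 761).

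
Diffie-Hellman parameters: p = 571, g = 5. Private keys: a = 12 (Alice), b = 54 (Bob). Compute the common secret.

405

Alice sends A = g^a mod p = 5^12 mod 571.
5^1 ≡ 5 (mod 571)
5^2 = (5^1)^2 ≡ 5^2 = 25 ≡ 25 (mod 571)
5^4 = (5^2)^2 ≡ 25^2 = 625 ≡ 54 (mod 571)
5^8 = (5^4)^2 ≡ 54^2 = 2916 ≡ 61 (mod 571)
5^12 = 5^8 · 5^4 ≡ 61 · 54 ≡ 439 (mod 571).
So A = 439. Bob then computes K = A^b mod p = 439^54 mod 571.
439^1 ≡ 439 (mod 571)
439^2 = (439^1)^2 ≡ 439^2 = 192721 ≡ 294 (mod 571)
439^4 = (439^2)^2 ≡ 294^2 = 86436 ≡ 215 (mod 571)
439^8 = (439^4)^2 ≡ 215^2 = 46225 ≡ 545 (mod 571)
439^16 = (439^8)^2 ≡ 545^2 = 297025 ≡ 105 (mod 571)
439^32 = (439^16)^2 ≡ 105^2 = 11025 ≡ 176 (mod 571)
439^54 = 439^32 · 439^16 · 439^4 · 439^2 ≡ 176 · 105 · 215 · 294 ≡ 405 (mod 571).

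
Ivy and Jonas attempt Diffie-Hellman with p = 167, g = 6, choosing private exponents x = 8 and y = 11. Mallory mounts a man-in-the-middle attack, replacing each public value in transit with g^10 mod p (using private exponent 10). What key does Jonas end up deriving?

47

Jonas receives Mallory's public value M = 6^10 mod 167 instead of the honest one.
6^1 ≡ 6 (mod 167)
6^2 = (6^1)^2 ≡ 6^2 = 36 ≡ 36 (mod 167)
6^4 = (6^2)^2 ≡ 36^2 = 1296 ≡ 127 (mod 167)
6^8 = (6^4)^2 ≡ 127^2 = 16129 ≡ 97 (mod 167)
6^10 = 6^8 · 6^2 ≡ 97 · 36 ≡ 152 (mod 167).
So M = 152. Jonas computes K = M^11 mod 167.
152^1 ≡ 152 (mod 167)
152^2 = (152^1)^2 ≡ 152^2 = 23104 ≡ 58 (mod 167)
152^4 = (152^2)^2 ≡ 58^2 = 3364 ≡ 24 (mod 167)
152^8 = (152^4)^2 ≡ 24^2 = 576 ≡ 75 (mod 167)
152^11 = 152^8 · 152^2 · 152^1 ≡ 75 · 58 · 152 ≡ 47 (mod 167).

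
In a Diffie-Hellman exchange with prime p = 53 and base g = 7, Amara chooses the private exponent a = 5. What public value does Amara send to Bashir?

Public value = 7^5 (mod 53).
7^1 ≡ 7 (mod 53)
7^2 = (7^1)^2 ≡ 7^2 = 49 ≡ 49 (mod 53)
7^4 = (7^2)^2 ≡ 49^2 = 2401 ≡ 16 (mod 53)
7^5 = 7^4 · 7^1 ≡ 16 · 7 ≡ 6 (mod 53).

6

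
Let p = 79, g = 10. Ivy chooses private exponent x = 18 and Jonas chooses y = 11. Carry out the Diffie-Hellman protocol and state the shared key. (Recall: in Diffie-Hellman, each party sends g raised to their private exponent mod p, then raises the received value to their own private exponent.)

Ivy sends A = g^x mod p = 10^18 mod 79.
10^1 ≡ 10 (mod 79)
10^2 = (10^1)^2 ≡ 10^2 = 100 ≡ 21 (mod 79)
10^4 = (10^2)^2 ≡ 21^2 = 441 ≡ 46 (mod 79)
10^8 = (10^4)^2 ≡ 46^2 = 2116 ≡ 62 (mod 79)
10^16 = (10^8)^2 ≡ 62^2 = 3844 ≡ 52 (mod 79)
10^18 = 10^16 · 10^2 ≡ 52 · 21 ≡ 65 (mod 79).
So A = 65. Jonas then computes K = A^y mod p = 65^11 mod 79.
65^1 ≡ 65 (mod 79)
65^2 = (65^1)^2 ≡ 65^2 = 4225 ≡ 38 (mod 79)
65^4 = (65^2)^2 ≡ 38^2 = 1444 ≡ 22 (mod 79)
65^8 = (65^4)^2 ≡ 22^2 = 484 ≡ 10 (mod 79)
65^11 = 65^8 · 65^2 · 65^1 ≡ 10 · 38 · 65 ≡ 52 (mod 79).

52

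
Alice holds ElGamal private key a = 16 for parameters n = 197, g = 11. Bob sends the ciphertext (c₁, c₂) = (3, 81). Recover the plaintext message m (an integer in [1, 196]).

100

Shared mask s = c₁^a mod n = 3^16 mod 197.
3^1 ≡ 3 (mod 197)
3^2 = (3^1)^2 ≡ 3^2 = 9 ≡ 9 (mod 197)
3^4 = (3^2)^2 ≡ 9^2 = 81 ≡ 81 (mod 197)
3^8 = (3^4)^2 ≡ 81^2 = 6561 ≡ 60 (mod 197)
3^16 = (3^8)^2 ≡ 60^2 = 3600 ≡ 54 (mod 197)
So s = 54; s⁻¹ ≡ 135 (mod 197).
m = c₂ · s⁻¹ mod 197 = 81 · 135 mod 197 = 100.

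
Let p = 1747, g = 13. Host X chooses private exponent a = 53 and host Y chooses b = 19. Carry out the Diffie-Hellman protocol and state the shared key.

Host Y sends B = g^b mod p = 13^19 mod 1747.
13^1 ≡ 13 (mod 1747)
13^2 = (13^1)^2 ≡ 13^2 = 169 ≡ 169 (mod 1747)
13^4 = (13^2)^2 ≡ 169^2 = 28561 ≡ 609 (mod 1747)
13^8 = (13^4)^2 ≡ 609^2 = 370881 ≡ 517 (mod 1747)
13^16 = (13^8)^2 ≡ 517^2 = 267289 ≡ 1745 (mod 1747)
13^19 = 13^16 · 13^2 · 13^1 ≡ 1745 · 169 · 13 ≡ 847 (mod 1747).
So B = 847. Host X then computes K = B^a mod p = 847^53 mod 1747.
847^1 ≡ 847 (mod 1747)
847^2 = (847^1)^2 ≡ 847^2 = 717409 ≡ 1139 (mod 1747)
847^4 = (847^2)^2 ≡ 1139^2 = 1297321 ≡ 1047 (mod 1747)
847^8 = (847^4)^2 ≡ 1047^2 = 1096209 ≡ 840 (mod 1747)
847^16 = (847^8)^2 ≡ 840^2 = 705600 ≡ 1559 (mod 1747)
847^32 = (847^16)^2 ≡ 1559^2 = 2430481 ≡ 404 (mod 1747)
847^53 = 847^32 · 847^16 · 847^4 · 847^1 ≡ 404 · 1559 · 1047 · 847 ≡ 478 (mod 1747).

478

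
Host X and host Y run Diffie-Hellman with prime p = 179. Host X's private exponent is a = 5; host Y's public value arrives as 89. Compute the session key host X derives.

151

Shared key K = 89^5 mod 179.
89^1 ≡ 89 (mod 179)
89^2 = (89^1)^2 ≡ 89^2 = 7921 ≡ 45 (mod 179)
89^4 = (89^2)^2 ≡ 45^2 = 2025 ≡ 56 (mod 179)
89^5 = 89^4 · 89^1 ≡ 56 · 89 ≡ 151 (mod 179).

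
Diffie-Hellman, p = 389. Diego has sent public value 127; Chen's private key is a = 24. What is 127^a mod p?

269

Shared key K = 127^24 mod 389.
127^1 ≡ 127 (mod 389)
127^2 = (127^1)^2 ≡ 127^2 = 16129 ≡ 180 (mod 389)
127^4 = (127^2)^2 ≡ 180^2 = 32400 ≡ 113 (mod 389)
127^8 = (127^4)^2 ≡ 113^2 = 12769 ≡ 321 (mod 389)
127^16 = (127^8)^2 ≡ 321^2 = 103041 ≡ 345 (mod 389)
127^24 = 127^16 · 127^8 ≡ 345 · 321 ≡ 269 (mod 389).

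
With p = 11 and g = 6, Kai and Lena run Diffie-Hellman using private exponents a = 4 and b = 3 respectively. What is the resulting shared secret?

Kai sends A = g^a mod p = 6^4 mod 11.
6^1 ≡ 6 (mod 11)
6^2 = (6^1)^2 ≡ 6^2 = 36 ≡ 3 (mod 11)
6^4 = (6^2)^2 ≡ 3^2 = 9 ≡ 9 (mod 11)
So A = 9. Lena then computes K = A^b mod p = 9^3 mod 11.
9^1 ≡ 9 (mod 11)
9^2 = (9^1)^2 ≡ 9^2 = 81 ≡ 4 (mod 11)
9^3 = 9^2 · 9^1 ≡ 4 · 9 ≡ 3 (mod 11).

3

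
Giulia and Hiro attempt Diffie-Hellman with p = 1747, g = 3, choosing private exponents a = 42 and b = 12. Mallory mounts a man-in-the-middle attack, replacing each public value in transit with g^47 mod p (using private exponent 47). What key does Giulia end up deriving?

569

Giulia receives Mallory's public value M = 3^47 mod 1747 instead of the honest one.
3^1 ≡ 3 (mod 1747)
3^2 = (3^1)^2 ≡ 3^2 = 9 ≡ 9 (mod 1747)
3^4 = (3^2)^2 ≡ 9^2 = 81 ≡ 81 (mod 1747)
3^8 = (3^4)^2 ≡ 81^2 = 6561 ≡ 1320 (mod 1747)
3^16 = (3^8)^2 ≡ 1320^2 = 1742400 ≡ 641 (mod 1747)
3^32 = (3^16)^2 ≡ 641^2 = 410881 ≡ 336 (mod 1747)
3^47 = 3^32 · 3^8 · 3^4 · 3^2 · 3^1 ≡ 336 · 1320 · 81 · 9 · 3 ≡ 165 (mod 1747).
So M = 165. Giulia computes K = M^42 mod 1747.
165^1 ≡ 165 (mod 1747)
165^2 = (165^1)^2 ≡ 165^2 = 27225 ≡ 1020 (mod 1747)
165^4 = (165^2)^2 ≡ 1020^2 = 1040400 ≡ 935 (mod 1747)
165^8 = (165^4)^2 ≡ 935^2 = 874225 ≡ 725 (mod 1747)
165^16 = (165^8)^2 ≡ 725^2 = 525625 ≡ 1525 (mod 1747)
165^32 = (165^16)^2 ≡ 1525^2 = 2325625 ≡ 368 (mod 1747)
165^42 = 165^32 · 165^8 · 165^2 ≡ 368 · 725 · 1020 ≡ 569 (mod 1747).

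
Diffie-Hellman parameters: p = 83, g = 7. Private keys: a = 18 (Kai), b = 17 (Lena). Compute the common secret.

63

Lena sends B = g^b mod p = 7^17 mod 83.
7^1 ≡ 7 (mod 83)
7^2 = (7^1)^2 ≡ 7^2 = 49 ≡ 49 (mod 83)
7^4 = (7^2)^2 ≡ 49^2 = 2401 ≡ 77 (mod 83)
7^8 = (7^4)^2 ≡ 77^2 = 5929 ≡ 36 (mod 83)
7^16 = (7^8)^2 ≡ 36^2 = 1296 ≡ 51 (mod 83)
7^17 = 7^16 · 7^1 ≡ 51 · 7 ≡ 25 (mod 83).
So B = 25. Kai then computes K = B^a mod p = 25^18 mod 83.
25^1 ≡ 25 (mod 83)
25^2 = (25^1)^2 ≡ 25^2 = 625 ≡ 44 (mod 83)
25^4 = (25^2)^2 ≡ 44^2 = 1936 ≡ 27 (mod 83)
25^8 = (25^4)^2 ≡ 27^2 = 729 ≡ 65 (mod 83)
25^16 = (25^8)^2 ≡ 65^2 = 4225 ≡ 75 (mod 83)
25^18 = 25^16 · 25^2 ≡ 75 · 44 ≡ 63 (mod 83).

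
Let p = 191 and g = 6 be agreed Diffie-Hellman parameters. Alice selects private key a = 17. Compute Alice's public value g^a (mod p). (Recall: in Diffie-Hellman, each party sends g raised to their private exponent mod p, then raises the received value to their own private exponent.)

69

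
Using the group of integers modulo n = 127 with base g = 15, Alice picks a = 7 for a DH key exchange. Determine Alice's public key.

Public value = 15^7 mod 127.
15^1 ≡ 15 (mod 127)
15^2 = (15^1)^2 ≡ 15^2 = 225 ≡ 98 (mod 127)
15^4 = (15^2)^2 ≡ 98^2 = 9604 ≡ 79 (mod 127)
15^7 = 15^4 · 15^2 · 15^1 ≡ 79 · 98 · 15 ≡ 52 (mod 127).

52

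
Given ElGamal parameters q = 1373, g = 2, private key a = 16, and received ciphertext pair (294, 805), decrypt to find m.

56

Shared mask s = c₁^a mod q = 294^16 mod 1373.
294^1 ≡ 294 (mod 1373)
294^2 = (294^1)^2 ≡ 294^2 = 86436 ≡ 1310 (mod 1373)
294^4 = (294^2)^2 ≡ 1310^2 = 1716100 ≡ 1223 (mod 1373)
294^8 = (294^4)^2 ≡ 1223^2 = 1495729 ≡ 532 (mod 1373)
294^16 = (294^8)^2 ≡ 532^2 = 283024 ≡ 186 (mod 1373)
So s = 186; s⁻¹ ≡ 406 (mod 1373).
m = c₂ · s⁻¹ mod 1373 = 805 · 406 mod 1373 = 56.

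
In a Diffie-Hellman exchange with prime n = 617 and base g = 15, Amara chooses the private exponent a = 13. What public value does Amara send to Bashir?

157

Public value = 15^13 mod 617.
15^1 ≡ 15 (mod 617)
15^2 = (15^1)^2 ≡ 15^2 = 225 ≡ 225 (mod 617)
15^4 = (15^2)^2 ≡ 225^2 = 50625 ≡ 31 (mod 617)
15^8 = (15^4)^2 ≡ 31^2 = 961 ≡ 344 (mod 617)
15^13 = 15^8 · 15^4 · 15^1 ≡ 344 · 31 · 15 ≡ 157 (mod 617).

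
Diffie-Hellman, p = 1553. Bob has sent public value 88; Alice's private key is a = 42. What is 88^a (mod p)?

Shared key K = 88^42 mod 1553.
88^1 ≡ 88 (mod 1553)
88^2 = (88^1)^2 ≡ 88^2 = 7744 ≡ 1532 (mod 1553)
88^4 = (88^2)^2 ≡ 1532^2 = 2347024 ≡ 441 (mod 1553)
88^8 = (88^4)^2 ≡ 441^2 = 194481 ≡ 356 (mod 1553)
88^16 = (88^8)^2 ≡ 356^2 = 126736 ≡ 943 (mod 1553)
88^32 = (88^16)^2 ≡ 943^2 = 889249 ≡ 933 (mod 1553)
88^42 = 88^32 · 88^8 · 88^2 ≡ 933 · 356 · 1532 ≡ 968 (mod 1553).

968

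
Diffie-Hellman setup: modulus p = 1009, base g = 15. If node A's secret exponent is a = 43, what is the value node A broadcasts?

Public value = 15^43 mod 1009.
15^1 ≡ 15 (mod 1009)
15^2 = (15^1)^2 ≡ 15^2 = 225 ≡ 225 (mod 1009)
15^4 = (15^2)^2 ≡ 225^2 = 50625 ≡ 175 (mod 1009)
15^8 = (15^4)^2 ≡ 175^2 = 30625 ≡ 355 (mod 1009)
15^16 = (15^8)^2 ≡ 355^2 = 126025 ≡ 909 (mod 1009)
15^32 = (15^16)^2 ≡ 909^2 = 826281 ≡ 919 (mod 1009)
15^43 = 15^32 · 15^8 · 15^2 · 15^1 ≡ 919 · 355 · 225 · 15 ≡ 580 (mod 1009).

580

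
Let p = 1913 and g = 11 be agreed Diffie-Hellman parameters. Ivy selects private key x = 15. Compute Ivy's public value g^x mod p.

461

Public value = 11^15 mod 1913.
11^1 ≡ 11 (mod 1913)
11^2 = (11^1)^2 ≡ 11^2 = 121 ≡ 121 (mod 1913)
11^4 = (11^2)^2 ≡ 121^2 = 14641 ≡ 1250 (mod 1913)
11^8 = (11^4)^2 ≡ 1250^2 = 1562500 ≡ 1492 (mod 1913)
11^15 = 11^8 · 11^4 · 11^2 · 11^1 ≡ 1492 · 1250 · 121 · 11 ≡ 461 (mod 1913).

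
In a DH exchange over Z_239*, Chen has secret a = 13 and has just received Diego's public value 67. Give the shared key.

51

Shared key K = 67^13 mod 239.
67^1 ≡ 67 (mod 239)
67^2 = (67^1)^2 ≡ 67^2 = 4489 ≡ 187 (mod 239)
67^4 = (67^2)^2 ≡ 187^2 = 34969 ≡ 75 (mod 239)
67^8 = (67^4)^2 ≡ 75^2 = 5625 ≡ 128 (mod 239)
67^13 = 67^8 · 67^4 · 67^1 ≡ 128 · 75 · 67 ≡ 51 (mod 239).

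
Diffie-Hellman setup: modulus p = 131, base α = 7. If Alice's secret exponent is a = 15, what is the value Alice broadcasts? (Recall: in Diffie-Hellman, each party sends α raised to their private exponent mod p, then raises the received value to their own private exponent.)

107

Public value = 7^15 mod 131.
7^1 ≡ 7 (mod 131)
7^2 = (7^1)^2 ≡ 7^2 = 49 ≡ 49 (mod 131)
7^4 = (7^2)^2 ≡ 49^2 = 2401 ≡ 43 (mod 131)
7^8 = (7^4)^2 ≡ 43^2 = 1849 ≡ 15 (mod 131)
7^15 = 7^8 · 7^4 · 7^2 · 7^1 ≡ 15 · 43 · 49 · 7 ≡ 107 (mod 131).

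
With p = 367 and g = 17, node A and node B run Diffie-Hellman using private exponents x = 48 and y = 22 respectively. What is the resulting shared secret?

Node B sends B = g^y mod p = 17^22 mod 367.
17^1 ≡ 17 (mod 367)
17^2 = (17^1)^2 ≡ 17^2 = 289 ≡ 289 (mod 367)
17^4 = (17^2)^2 ≡ 289^2 = 83521 ≡ 212 (mod 367)
17^8 = (17^4)^2 ≡ 212^2 = 44944 ≡ 170 (mod 367)
17^16 = (17^8)^2 ≡ 170^2 = 28900 ≡ 274 (mod 367)
17^22 = 17^16 · 17^4 · 17^2 ≡ 274 · 212 · 289 ≡ 118 (mod 367).
So B = 118. Node A then computes K = B^x mod p = 118^48 mod 367.
118^1 ≡ 118 (mod 367)
118^2 = (118^1)^2 ≡ 118^2 = 13924 ≡ 345 (mod 367)
118^4 = (118^2)^2 ≡ 345^2 = 119025 ≡ 117 (mod 367)
118^8 = (118^4)^2 ≡ 117^2 = 13689 ≡ 110 (mod 367)
118^16 = (118^8)^2 ≡ 110^2 = 12100 ≡ 356 (mod 367)
118^32 = (118^16)^2 ≡ 356^2 = 126736 ≡ 121 (mod 367)
118^48 = 118^32 · 118^16 ≡ 121 · 356 ≡ 137 (mod 367).

137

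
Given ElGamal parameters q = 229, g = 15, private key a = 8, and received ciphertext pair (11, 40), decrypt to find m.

Shared mask s = c₁^a mod q = 11^8 mod 229.
11^1 ≡ 11 (mod 229)
11^2 = (11^1)^2 ≡ 11^2 = 121 ≡ 121 (mod 229)
11^4 = (11^2)^2 ≡ 121^2 = 14641 ≡ 214 (mod 229)
11^8 = (11^4)^2 ≡ 214^2 = 45796 ≡ 225 (mod 229)
So s = 225; s⁻¹ ≡ 57 (mod 229).
m = c₂ · s⁻¹ mod 229 = 40 · 57 mod 229 = 219.

219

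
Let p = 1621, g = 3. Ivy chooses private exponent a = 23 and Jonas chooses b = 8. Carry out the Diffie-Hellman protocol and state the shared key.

81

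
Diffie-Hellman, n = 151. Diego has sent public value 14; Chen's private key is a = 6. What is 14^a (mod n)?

72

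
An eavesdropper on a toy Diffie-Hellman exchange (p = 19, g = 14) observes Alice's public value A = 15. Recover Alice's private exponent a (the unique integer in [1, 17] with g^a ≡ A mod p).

Try successive powers of 14 modulo 19:
14^1 ≡ 14
14^2 ≡ 6
14^3 ≡ 8
14^4 ≡ 17
14^5 ≡ 10
14^6 ≡ 7
14^7 ≡ 3
14^8 ≡ 4
14^9 ≡ 18
14^10 ≡ 5
14^11 ≡ 13
14^12 ≡ 11
14^13 ≡ 2
14^14 ≡ 9
14^15 ≡ 12
14^16 ≡ 16
14^17 ≡ 15
Found: a = 17.

17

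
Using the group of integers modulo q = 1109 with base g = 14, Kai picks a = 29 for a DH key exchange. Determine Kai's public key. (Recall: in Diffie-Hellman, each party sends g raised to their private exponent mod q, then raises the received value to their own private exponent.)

Public value = 14^29 (mod 1109).
14^1 ≡ 14 (mod 1109)
14^2 = (14^1)^2 ≡ 14^2 = 196 ≡ 196 (mod 1109)
14^4 = (14^2)^2 ≡ 196^2 = 38416 ≡ 710 (mod 1109)
14^8 = (14^4)^2 ≡ 710^2 = 504100 ≡ 614 (mod 1109)
14^16 = (14^8)^2 ≡ 614^2 = 376996 ≡ 1045 (mod 1109)
14^29 = 14^16 · 14^8 · 14^4 · 14^1 ≡ 1045 · 614 · 710 · 14 ≡ 868 (mod 1109).

868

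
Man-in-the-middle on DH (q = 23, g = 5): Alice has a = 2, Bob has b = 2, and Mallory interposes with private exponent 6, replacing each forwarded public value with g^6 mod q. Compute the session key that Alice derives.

Alice receives Mallory's public value M = 5^6 mod 23 instead of the honest one.
5^1 ≡ 5 (mod 23)
5^2 = (5^1)^2 ≡ 5^2 = 25 ≡ 2 (mod 23)
5^4 = (5^2)^2 ≡ 2^2 = 4 ≡ 4 (mod 23)
5^6 = 5^4 · 5^2 ≡ 4 · 2 ≡ 8 (mod 23).
So M = 8. Alice computes K = M^2 mod 23.
8^1 ≡ 8 (mod 23)
8^2 = (8^1)^2 ≡ 8^2 = 64 ≡ 18 (mod 23)

18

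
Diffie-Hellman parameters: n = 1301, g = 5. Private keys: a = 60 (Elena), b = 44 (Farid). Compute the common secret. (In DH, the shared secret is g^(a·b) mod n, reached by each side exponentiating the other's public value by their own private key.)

728

Farid sends B = g^b mod n = 5^44 mod 1301.
5^1 ≡ 5 (mod 1301)
5^2 = (5^1)^2 ≡ 5^2 = 25 ≡ 25 (mod 1301)
5^4 = (5^2)^2 ≡ 25^2 = 625 ≡ 625 (mod 1301)
5^8 = (5^4)^2 ≡ 625^2 = 390625 ≡ 325 (mod 1301)
5^16 = (5^8)^2 ≡ 325^2 = 105625 ≡ 244 (mod 1301)
5^32 = (5^16)^2 ≡ 244^2 = 59536 ≡ 991 (mod 1301)
5^44 = 5^32 · 5^8 · 5^4 ≡ 991 · 325 · 625 ≡ 951 (mod 1301).
So B = 951. Elena then computes K = B^a mod n = 951^60 mod 1301.
951^1 ≡ 951 (mod 1301)
951^2 = (951^1)^2 ≡ 951^2 = 904401 ≡ 206 (mod 1301)
951^4 = (951^2)^2 ≡ 206^2 = 42436 ≡ 804 (mod 1301)
951^8 = (951^4)^2 ≡ 804^2 = 646416 ≡ 1120 (mod 1301)
951^16 = (951^8)^2 ≡ 1120^2 = 1254400 ≡ 236 (mod 1301)
951^32 = (951^16)^2 ≡ 236^2 = 55696 ≡ 1054 (mod 1301)
951^60 = 951^32 · 951^16 · 951^8 · 951^4 ≡ 1054 · 236 · 1120 · 804 ≡ 728 (mod 1301).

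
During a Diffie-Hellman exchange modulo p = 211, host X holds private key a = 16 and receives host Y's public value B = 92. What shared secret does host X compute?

Shared key K = 92^16 mod 211.
92^1 ≡ 92 (mod 211)
92^2 = (92^1)^2 ≡ 92^2 = 8464 ≡ 24 (mod 211)
92^4 = (92^2)^2 ≡ 24^2 = 576 ≡ 154 (mod 211)
92^8 = (92^4)^2 ≡ 154^2 = 23716 ≡ 84 (mod 211)
92^16 = (92^8)^2 ≡ 84^2 = 7056 ≡ 93 (mod 211)

93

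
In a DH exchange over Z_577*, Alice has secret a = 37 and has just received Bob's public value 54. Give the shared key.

54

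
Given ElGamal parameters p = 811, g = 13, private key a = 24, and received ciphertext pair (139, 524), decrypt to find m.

742

Shared mask s = c₁^a mod p = 139^24 mod 811.
139^1 ≡ 139 (mod 811)
139^2 = (139^1)^2 ≡ 139^2 = 19321 ≡ 668 (mod 811)
139^4 = (139^2)^2 ≡ 668^2 = 446224 ≡ 174 (mod 811)
139^8 = (139^4)^2 ≡ 174^2 = 30276 ≡ 269 (mod 811)
139^16 = (139^8)^2 ≡ 269^2 = 72361 ≡ 182 (mod 811)
139^24 = 139^16 · 139^8 ≡ 182 · 269 ≡ 298 (mod 811).
So s = 298; s⁻¹ ≡ 215 (mod 811).
m = c₂ · s⁻¹ mod 811 = 524 · 215 mod 811 = 742.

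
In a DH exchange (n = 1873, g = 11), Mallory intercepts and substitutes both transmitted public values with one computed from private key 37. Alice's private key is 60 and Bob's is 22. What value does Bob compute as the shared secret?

200

Bob receives Mallory's public value M = 11^37 mod 1873 instead of the honest one.
11^1 ≡ 11 (mod 1873)
11^2 = (11^1)^2 ≡ 11^2 = 121 ≡ 121 (mod 1873)
11^4 = (11^2)^2 ≡ 121^2 = 14641 ≡ 1530 (mod 1873)
11^8 = (11^4)^2 ≡ 1530^2 = 2340900 ≡ 1523 (mod 1873)
11^16 = (11^8)^2 ≡ 1523^2 = 2319529 ≡ 755 (mod 1873)
11^32 = (11^16)^2 ≡ 755^2 = 570025 ≡ 633 (mod 1873)
11^37 = 11^32 · 11^4 · 11^1 ≡ 633 · 1530 · 11 ≡ 1639 (mod 1873).
So M = 1639. Bob computes K = M^22 mod 1873.
1639^1 ≡ 1639 (mod 1873)
1639^2 = (1639^1)^2 ≡ 1639^2 = 2686321 ≡ 439 (mod 1873)
1639^4 = (1639^2)^2 ≡ 439^2 = 192721 ≡ 1675 (mod 1873)
1639^8 = (1639^4)^2 ≡ 1675^2 = 2805625 ≡ 1744 (mod 1873)
1639^16 = (1639^8)^2 ≡ 1744^2 = 3041536 ≡ 1657 (mod 1873)
1639^22 = 1639^16 · 1639^4 · 1639^2 ≡ 1657 · 1675 · 439 ≡ 200 (mod 1873).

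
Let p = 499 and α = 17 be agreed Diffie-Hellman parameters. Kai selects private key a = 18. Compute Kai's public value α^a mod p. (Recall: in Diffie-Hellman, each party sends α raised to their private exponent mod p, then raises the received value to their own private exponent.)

Public value = 17^18 mod 499.
17^1 ≡ 17 (mod 499)
17^2 = (17^1)^2 ≡ 17^2 = 289 ≡ 289 (mod 499)
17^4 = (17^2)^2 ≡ 289^2 = 83521 ≡ 188 (mod 499)
17^8 = (17^4)^2 ≡ 188^2 = 35344 ≡ 414 (mod 499)
17^16 = (17^8)^2 ≡ 414^2 = 171396 ≡ 239 (mod 499)
17^18 = 17^16 · 17^2 ≡ 239 · 289 ≡ 209 (mod 499).

209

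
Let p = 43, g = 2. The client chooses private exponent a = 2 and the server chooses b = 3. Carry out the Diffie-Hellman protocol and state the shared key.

21

The client sends A = g^a mod p = 2^2 mod 43.
2^1 ≡ 2 (mod 43)
2^2 = (2^1)^2 ≡ 2^2 = 4 ≡ 4 (mod 43)
So A = 4. The server then computes K = A^b mod p = 4^3 mod 43.
4^1 ≡ 4 (mod 43)
4^2 = (4^1)^2 ≡ 4^2 = 16 ≡ 16 (mod 43)
4^3 = 4^2 · 4^1 ≡ 16 · 4 ≡ 21 (mod 43).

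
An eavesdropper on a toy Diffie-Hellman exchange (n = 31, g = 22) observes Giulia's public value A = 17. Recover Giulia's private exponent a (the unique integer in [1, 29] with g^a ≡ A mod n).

11

Try successive powers of 22 modulo 31:
22^1 ≡ 22
22^2 ≡ 19
22^3 ≡ 15
22^4 ≡ 20
22^5 ≡ 6
22^6 ≡ 8
22^7 ≡ 21
22^8 ≡ 28
22^9 ≡ 27
22^10 ≡ 5
22^11 ≡ 17
Found: a = 11.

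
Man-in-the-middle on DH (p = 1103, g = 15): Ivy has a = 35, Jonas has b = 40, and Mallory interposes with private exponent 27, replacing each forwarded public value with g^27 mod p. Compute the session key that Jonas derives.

635

Jonas receives Mallory's public value M = 15^27 mod 1103 instead of the honest one.
15^1 ≡ 15 (mod 1103)
15^2 = (15^1)^2 ≡ 15^2 = 225 ≡ 225 (mod 1103)
15^4 = (15^2)^2 ≡ 225^2 = 50625 ≡ 990 (mod 1103)
15^8 = (15^4)^2 ≡ 990^2 = 980100 ≡ 636 (mod 1103)
15^16 = (15^8)^2 ≡ 636^2 = 404496 ≡ 798 (mod 1103)
15^27 = 15^16 · 15^8 · 15^2 · 15^1 ≡ 798 · 636 · 225 · 15 ≡ 944 (mod 1103).
So M = 944. Jonas computes K = M^40 mod 1103.
944^1 ≡ 944 (mod 1103)
944^2 = (944^1)^2 ≡ 944^2 = 891136 ≡ 1015 (mod 1103)
944^4 = (944^2)^2 ≡ 1015^2 = 1030225 ≡ 23 (mod 1103)
944^8 = (944^4)^2 ≡ 23^2 = 529 ≡ 529 (mod 1103)
944^16 = (944^8)^2 ≡ 529^2 = 279841 ≡ 782 (mod 1103)
944^32 = (944^16)^2 ≡ 782^2 = 611524 ≡ 462 (mod 1103)
944^40 = 944^32 · 944^8 ≡ 462 · 529 ≡ 635 (mod 1103).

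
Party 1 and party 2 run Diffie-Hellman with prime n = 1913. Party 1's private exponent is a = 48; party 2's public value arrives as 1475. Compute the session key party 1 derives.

Shared key K = 1475^48 mod 1913.
1475^1 ≡ 1475 (mod 1913)
1475^2 = (1475^1)^2 ≡ 1475^2 = 2175625 ≡ 544 (mod 1913)
1475^4 = (1475^2)^2 ≡ 544^2 = 295936 ≡ 1334 (mod 1913)
1475^8 = (1475^4)^2 ≡ 1334^2 = 1779556 ≡ 466 (mod 1913)
1475^16 = (1475^8)^2 ≡ 466^2 = 217156 ≡ 987 (mod 1913)
1475^32 = (1475^16)^2 ≡ 987^2 = 974169 ≡ 452 (mod 1913)
1475^48 = 1475^32 · 1475^16 ≡ 452 · 987 ≡ 395 (mod 1913).

395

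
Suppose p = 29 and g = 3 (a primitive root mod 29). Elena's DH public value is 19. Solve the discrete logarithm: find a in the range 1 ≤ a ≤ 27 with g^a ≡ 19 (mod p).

Try successive powers of 3 modulo 29:
3^1 ≡ 3
3^2 ≡ 9
3^3 ≡ 27
3^4 ≡ 23
3^5 ≡ 11
3^6 ≡ 4
3^7 ≡ 12
3^8 ≡ 7
3^9 ≡ 21
3^10 ≡ 5
3^11 ≡ 15
3^12 ≡ 16
3^13 ≡ 19
Found: a = 13.

13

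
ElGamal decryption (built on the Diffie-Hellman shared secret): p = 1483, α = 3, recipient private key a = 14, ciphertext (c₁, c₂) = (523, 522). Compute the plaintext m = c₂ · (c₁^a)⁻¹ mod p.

Shared mask s = c₁^a mod p = 523^14 mod 1483.
523^1 ≡ 523 (mod 1483)
523^2 = (523^1)^2 ≡ 523^2 = 273529 ≡ 657 (mod 1483)
523^4 = (523^2)^2 ≡ 657^2 = 431649 ≡ 96 (mod 1483)
523^8 = (523^4)^2 ≡ 96^2 = 9216 ≡ 318 (mod 1483)
523^14 = 523^8 · 523^4 · 523^2 ≡ 318 · 96 · 657 ≡ 804 (mod 1483).
So s = 804; s⁻¹ ≡ 961 (mod 1483).
m = c₂ · s⁻¹ mod 1483 = 522 · 961 mod 1483 = 388.

388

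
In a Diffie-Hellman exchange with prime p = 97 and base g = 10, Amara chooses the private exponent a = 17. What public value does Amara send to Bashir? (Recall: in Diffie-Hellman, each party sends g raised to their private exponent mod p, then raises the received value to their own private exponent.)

Public value = 10^17 (mod 97).
10^1 ≡ 10 (mod 97)
10^2 = (10^1)^2 ≡ 10^2 = 100 ≡ 3 (mod 97)
10^4 = (10^2)^2 ≡ 3^2 = 9 ≡ 9 (mod 97)
10^8 = (10^4)^2 ≡ 9^2 = 81 ≡ 81 (mod 97)
10^16 = (10^8)^2 ≡ 81^2 = 6561 ≡ 62 (mod 97)
10^17 = 10^16 · 10^1 ≡ 62 · 10 ≡ 38 (mod 97).

38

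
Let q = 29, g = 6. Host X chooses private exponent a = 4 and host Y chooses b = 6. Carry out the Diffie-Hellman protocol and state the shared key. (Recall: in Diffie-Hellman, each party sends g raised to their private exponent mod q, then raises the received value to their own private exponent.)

16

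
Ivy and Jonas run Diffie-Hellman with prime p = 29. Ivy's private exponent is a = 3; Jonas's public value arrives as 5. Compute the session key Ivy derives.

9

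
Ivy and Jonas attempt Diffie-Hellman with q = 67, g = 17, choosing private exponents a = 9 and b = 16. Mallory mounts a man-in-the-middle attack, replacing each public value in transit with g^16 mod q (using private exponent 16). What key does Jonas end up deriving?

10

Jonas receives Mallory's public value M = 17^16 mod 67 instead of the honest one.
17^1 ≡ 17 (mod 67)
17^2 = (17^1)^2 ≡ 17^2 = 289 ≡ 21 (mod 67)
17^4 = (17^2)^2 ≡ 21^2 = 441 ≡ 39 (mod 67)
17^8 = (17^4)^2 ≡ 39^2 = 1521 ≡ 47 (mod 67)
17^16 = (17^8)^2 ≡ 47^2 = 2209 ≡ 65 (mod 67)
So M = 65. Jonas computes K = M^16 mod 67.
65^1 ≡ 65 (mod 67)
65^2 = (65^1)^2 ≡ 65^2 = 4225 ≡ 4 (mod 67)
65^4 = (65^2)^2 ≡ 4^2 = 16 ≡ 16 (mod 67)
65^8 = (65^4)^2 ≡ 16^2 = 256 ≡ 55 (mod 67)
65^16 = (65^8)^2 ≡ 55^2 = 3025 ≡ 10 (mod 67)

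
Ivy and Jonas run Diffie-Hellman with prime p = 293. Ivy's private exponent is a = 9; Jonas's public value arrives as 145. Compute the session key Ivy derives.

167

Shared key K = 145^9 mod 293.
145^1 ≡ 145 (mod 293)
145^2 = (145^1)^2 ≡ 145^2 = 21025 ≡ 222 (mod 293)
145^4 = (145^2)^2 ≡ 222^2 = 49284 ≡ 60 (mod 293)
145^8 = (145^4)^2 ≡ 60^2 = 3600 ≡ 84 (mod 293)
145^9 = 145^8 · 145^1 ≡ 84 · 145 ≡ 167 (mod 293).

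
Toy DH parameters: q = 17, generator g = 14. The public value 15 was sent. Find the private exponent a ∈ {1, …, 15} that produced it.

Try successive powers of 14 modulo 17:
14^1 ≡ 14
14^2 ≡ 9
14^3 ≡ 7
14^4 ≡ 13
14^5 ≡ 12
14^6 ≡ 15
Found: a = 6.

6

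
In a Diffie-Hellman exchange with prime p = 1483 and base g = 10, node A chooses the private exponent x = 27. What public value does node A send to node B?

1023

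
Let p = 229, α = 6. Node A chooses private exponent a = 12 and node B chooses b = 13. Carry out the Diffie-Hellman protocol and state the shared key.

Node B sends B = α^b mod p = 6^13 mod 229.
6^1 ≡ 6 (mod 229)
6^2 = (6^1)^2 ≡ 6^2 = 36 ≡ 36 (mod 229)
6^4 = (6^2)^2 ≡ 36^2 = 1296 ≡ 151 (mod 229)
6^8 = (6^4)^2 ≡ 151^2 = 22801 ≡ 130 (mod 229)
6^13 = 6^8 · 6^4 · 6^1 ≡ 130 · 151 · 6 ≡ 74 (mod 229).
So B = 74. Node A then computes K = B^a mod p = 74^12 mod 229.
74^1 ≡ 74 (mod 229)
74^2 = (74^1)^2 ≡ 74^2 = 5476 ≡ 209 (mod 229)
74^4 = (74^2)^2 ≡ 209^2 = 43681 ≡ 171 (mod 229)
74^8 = (74^4)^2 ≡ 171^2 = 29241 ≡ 158 (mod 229)
74^12 = 74^8 · 74^4 ≡ 158 · 171 ≡ 225 (mod 229).

225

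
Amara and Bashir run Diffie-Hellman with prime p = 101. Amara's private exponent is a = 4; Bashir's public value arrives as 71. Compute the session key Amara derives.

81

Shared key K = 71^4 mod 101.
71^1 ≡ 71 (mod 101)
71^2 = (71^1)^2 ≡ 71^2 = 5041 ≡ 92 (mod 101)
71^4 = (71^2)^2 ≡ 92^2 = 8464 ≡ 81 (mod 101)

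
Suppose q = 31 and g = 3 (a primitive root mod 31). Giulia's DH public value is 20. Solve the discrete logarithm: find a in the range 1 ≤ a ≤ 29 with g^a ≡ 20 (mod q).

Try successive powers of 3 modulo 31:
3^1 ≡ 3
3^2 ≡ 9
3^3 ≡ 27
3^4 ≡ 19
3^5 ≡ 26
3^6 ≡ 16
3^7 ≡ 17
3^8 ≡ 20
Found: a = 8.

8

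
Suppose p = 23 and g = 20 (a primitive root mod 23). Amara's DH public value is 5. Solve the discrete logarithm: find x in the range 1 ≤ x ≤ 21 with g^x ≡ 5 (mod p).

9

Try successive powers of 20 modulo 23:
20^1 ≡ 20
20^2 ≡ 9
20^3 ≡ 19
20^4 ≡ 12
20^5 ≡ 10
20^6 ≡ 16
20^7 ≡ 21
20^8 ≡ 6
20^9 ≡ 5
Found: x = 9.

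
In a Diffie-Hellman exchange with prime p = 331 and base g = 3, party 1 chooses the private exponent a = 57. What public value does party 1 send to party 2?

Public value = 3^57 mod 331.
3^1 ≡ 3 (mod 331)
3^2 = (3^1)^2 ≡ 3^2 = 9 ≡ 9 (mod 331)
3^4 = (3^2)^2 ≡ 9^2 = 81 ≡ 81 (mod 331)
3^8 = (3^4)^2 ≡ 81^2 = 6561 ≡ 272 (mod 331)
3^16 = (3^8)^2 ≡ 272^2 = 73984 ≡ 171 (mod 331)
3^32 = (3^16)^2 ≡ 171^2 = 29241 ≡ 113 (mod 331)
3^57 = 3^32 · 3^16 · 3^8 · 3^1 ≡ 113 · 171 · 272 · 3 ≡ 52 (mod 331).

52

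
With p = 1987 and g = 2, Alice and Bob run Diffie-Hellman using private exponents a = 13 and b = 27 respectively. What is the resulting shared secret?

Bob sends B = g^b mod p = 2^27 mod 1987.
2^1 ≡ 2 (mod 1987)
2^2 = (2^1)^2 ≡ 2^2 = 4 ≡ 4 (mod 1987)
2^4 = (2^2)^2 ≡ 4^2 = 16 ≡ 16 (mod 1987)
2^8 = (2^4)^2 ≡ 16^2 = 256 ≡ 256 (mod 1987)
2^16 = (2^8)^2 ≡ 256^2 = 65536 ≡ 1952 (mod 1987)
2^27 = 2^16 · 2^8 · 2^2 · 2^1 ≡ 1952 · 256 · 4 · 2 ≡ 1839 (mod 1987).
So B = 1839. Alice then computes K = B^a mod p = 1839^13 mod 1987.
1839^1 ≡ 1839 (mod 1987)
1839^2 = (1839^1)^2 ≡ 1839^2 = 3381921 ≡ 47 (mod 1987)
1839^4 = (1839^2)^2 ≡ 47^2 = 2209 ≡ 222 (mod 1987)
1839^8 = (1839^4)^2 ≡ 222^2 = 49284 ≡ 1596 (mod 1987)
1839^13 = 1839^8 · 1839^4 · 1839^1 ≡ 1596 · 222 · 1839 ≡ 741 (mod 1987).

741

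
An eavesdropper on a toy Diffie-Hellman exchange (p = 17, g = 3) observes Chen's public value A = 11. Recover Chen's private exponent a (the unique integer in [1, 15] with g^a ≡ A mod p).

Try successive powers of 3 modulo 17:
3^1 ≡ 3
3^2 ≡ 9
3^3 ≡ 10
3^4 ≡ 13
3^5 ≡ 5
3^6 ≡ 15
3^7 ≡ 11
Found: a = 7.

7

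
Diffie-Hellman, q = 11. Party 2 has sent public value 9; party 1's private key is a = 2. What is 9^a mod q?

Shared key K = 9^2 mod 11.
9^1 ≡ 9 (mod 11)
9^2 = (9^1)^2 ≡ 9^2 = 81 ≡ 4 (mod 11)

4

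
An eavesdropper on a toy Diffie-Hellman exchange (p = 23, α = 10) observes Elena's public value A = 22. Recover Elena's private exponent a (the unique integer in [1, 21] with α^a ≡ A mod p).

Try successive powers of 10 modulo 23:
10^1 ≡ 10
10^2 ≡ 8
10^3 ≡ 11
10^4 ≡ 18
10^5 ≡ 19
10^6 ≡ 6
10^7 ≡ 14
10^8 ≡ 2
10^9 ≡ 20
10^10 ≡ 16
10^11 ≡ 22
Found: a = 11.

11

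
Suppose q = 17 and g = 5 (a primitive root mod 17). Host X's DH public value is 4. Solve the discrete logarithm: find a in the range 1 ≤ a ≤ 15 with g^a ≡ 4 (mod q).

12

Try successive powers of 5 modulo 17:
5^1 ≡ 5
5^2 ≡ 8
5^3 ≡ 6
5^4 ≡ 13
5^5 ≡ 14
5^6 ≡ 2
5^7 ≡ 10
5^8 ≡ 16
5^9 ≡ 12
5^10 ≡ 9
5^11 ≡ 11
5^12 ≡ 4
Found: a = 12.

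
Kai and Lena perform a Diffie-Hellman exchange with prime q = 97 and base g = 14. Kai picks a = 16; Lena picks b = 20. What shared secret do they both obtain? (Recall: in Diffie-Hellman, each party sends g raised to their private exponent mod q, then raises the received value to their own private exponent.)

Kai sends A = g^a mod q = 14^16 mod 97.
14^1 ≡ 14 (mod 97)
14^2 = (14^1)^2 ≡ 14^2 = 196 ≡ 2 (mod 97)
14^4 = (14^2)^2 ≡ 2^2 = 4 ≡ 4 (mod 97)
14^8 = (14^4)^2 ≡ 4^2 = 16 ≡ 16 (mod 97)
14^16 = (14^8)^2 ≡ 16^2 = 256 ≡ 62 (mod 97)
So A = 62. Lena then computes K = A^b mod q = 62^20 mod 97.
62^1 ≡ 62 (mod 97)
62^2 = (62^1)^2 ≡ 62^2 = 3844 ≡ 61 (mod 97)
62^4 = (62^2)^2 ≡ 61^2 = 3721 ≡ 35 (mod 97)
62^8 = (62^4)^2 ≡ 35^2 = 1225 ≡ 61 (mod 97)
62^16 = (62^8)^2 ≡ 61^2 = 3721 ≡ 35 (mod 97)
62^20 = 62^16 · 62^4 ≡ 35 · 35 ≡ 61 (mod 97).

61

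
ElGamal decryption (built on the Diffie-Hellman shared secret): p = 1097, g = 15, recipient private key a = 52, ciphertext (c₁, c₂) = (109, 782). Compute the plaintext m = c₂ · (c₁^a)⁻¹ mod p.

Shared mask s = c₁^a mod p = 109^52 mod 1097.
109^1 ≡ 109 (mod 1097)
109^2 = (109^1)^2 ≡ 109^2 = 11881 ≡ 911 (mod 1097)
109^4 = (109^2)^2 ≡ 911^2 = 829921 ≡ 589 (mod 1097)
109^8 = (109^4)^2 ≡ 589^2 = 346921 ≡ 269 (mod 1097)
109^16 = (109^8)^2 ≡ 269^2 = 72361 ≡ 1056 (mod 1097)
109^32 = (109^16)^2 ≡ 1056^2 = 1115136 ≡ 584 (mod 1097)
109^52 = 109^32 · 109^16 · 109^4 ≡ 584 · 1056 · 589 ≡ 16 (mod 1097).
So s = 16; s⁻¹ ≡ 480 (mod 1097).
m = c₂ · s⁻¹ mod 1097 = 782 · 480 mod 1097 = 186.

186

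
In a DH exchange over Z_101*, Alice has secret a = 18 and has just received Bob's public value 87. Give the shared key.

Shared key K = 87^18 mod 101.
87^1 ≡ 87 (mod 101)
87^2 = (87^1)^2 ≡ 87^2 = 7569 ≡ 95 (mod 101)
87^4 = (87^2)^2 ≡ 95^2 = 9025 ≡ 36 (mod 101)
87^8 = (87^4)^2 ≡ 36^2 = 1296 ≡ 84 (mod 101)
87^16 = (87^8)^2 ≡ 84^2 = 7056 ≡ 87 (mod 101)
87^18 = 87^16 · 87^2 ≡ 87 · 95 ≡ 84 (mod 101).

84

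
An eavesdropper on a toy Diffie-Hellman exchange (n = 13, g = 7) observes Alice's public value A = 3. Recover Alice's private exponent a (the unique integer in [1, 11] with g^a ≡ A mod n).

Try successive powers of 7 modulo 13:
7^1 ≡ 7
7^2 ≡ 10
7^3 ≡ 5
7^4 ≡ 9
7^5 ≡ 11
7^6 ≡ 12
7^7 ≡ 6
7^8 ≡ 3
Found: a = 8.

8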